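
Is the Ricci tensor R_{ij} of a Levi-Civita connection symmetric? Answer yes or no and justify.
R_{ij} = R^k_{ikj}; the pair symmetry R_{kilj} = R_{ljki} gives R_{ij} = R_{ji}.
Yes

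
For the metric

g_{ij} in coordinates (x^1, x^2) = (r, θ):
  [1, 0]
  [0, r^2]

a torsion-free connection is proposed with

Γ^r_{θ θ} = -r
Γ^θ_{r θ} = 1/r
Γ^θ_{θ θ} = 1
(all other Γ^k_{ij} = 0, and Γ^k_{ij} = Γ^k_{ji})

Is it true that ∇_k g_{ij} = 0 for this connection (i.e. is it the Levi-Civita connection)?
Using ∇_k g_{ij} = ∂_k g_{ij} - Γ^m_{ki} g_{mj} - Γ^m_{kj} g_{im}:
∇_θ g_{θθ} = (0) - (r^2) - (r^2) = -2*r^2 ≠ 0
So the connection is not metric compatible (it is not the Levi-Civita connection).
No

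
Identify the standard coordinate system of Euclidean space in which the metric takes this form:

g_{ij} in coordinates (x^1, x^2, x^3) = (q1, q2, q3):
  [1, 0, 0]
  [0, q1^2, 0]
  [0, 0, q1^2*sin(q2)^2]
The line element ds^2 = dq1^2 + q1^2 dq2^2 + q1^2 sin(q2)^2 dq3^2 is dr^2 + r^2 dθ^2 + r^2 sin(θ)^2 dφ^2 with q1 = r, q2 = θ, q3 = φ.
spherical coordinates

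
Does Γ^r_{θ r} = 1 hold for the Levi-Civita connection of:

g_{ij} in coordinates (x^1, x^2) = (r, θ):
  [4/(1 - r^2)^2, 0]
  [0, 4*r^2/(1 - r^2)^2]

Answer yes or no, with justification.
Γ^r_{θ r} = (1/2) g^{rr} (∂_θ g_{rr} + ∂_r g_{rθ} - ∂_r g_{θr}) = (1/2)((1 - r^2)^2/4)((0) + (0) - (0)) = 0
This differs from the proposed value 1.
No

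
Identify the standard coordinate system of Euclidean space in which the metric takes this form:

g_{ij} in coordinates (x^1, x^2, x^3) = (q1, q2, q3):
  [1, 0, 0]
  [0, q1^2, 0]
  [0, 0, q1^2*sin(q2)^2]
The line element ds^2 = dq1^2 + q1^2 dq2^2 + q1^2 sin(q2)^2 dq3^2 is dr^2 + r^2 dθ^2 + r^2 sin(θ)^2 dφ^2 with q1 = r, q2 = θ, q3 = φ.
spherical coordinates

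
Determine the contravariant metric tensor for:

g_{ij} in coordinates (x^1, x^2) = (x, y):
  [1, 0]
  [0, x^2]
The metric is diagonal, so g^{ij} is diagonal with entries 1/g_{ii}: diag(1, 1/(x^2)).
g^{ij}:
  [1, 0]
  [0, 1/x^2]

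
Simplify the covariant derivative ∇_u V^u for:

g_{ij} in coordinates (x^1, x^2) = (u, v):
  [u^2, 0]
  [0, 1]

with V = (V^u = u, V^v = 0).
Non-zero Christoffel symbols:
Γ^u_{u u} = 1/u
∇_u V^u = ∂_u V^u + Γ^u_{u j} V^j
  = (1) + (1/u)(u) + (0)(0)
  = 2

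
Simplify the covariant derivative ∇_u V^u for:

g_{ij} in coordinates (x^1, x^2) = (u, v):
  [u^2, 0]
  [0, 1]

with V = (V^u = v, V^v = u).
Non-zero Christoffel symbols:
Γ^u_{u u} = 1/u
∇_u V^u = ∂_u V^u + Γ^u_{u j} V^j
  = (0) + (1/u)(v) + (0)(u)
  = v/u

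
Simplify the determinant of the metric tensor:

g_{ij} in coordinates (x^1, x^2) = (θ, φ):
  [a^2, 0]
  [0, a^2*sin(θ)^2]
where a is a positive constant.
For a 2×2 metric: det(g) = g_{11}·g_{22} - g_{12}·g_{21}
= (a^2)·(a^2*sin(θ)^2) - (0)·(0)
= a^4*sin(θ)^2 - 0
det(g) = a^4*sin(θ)^2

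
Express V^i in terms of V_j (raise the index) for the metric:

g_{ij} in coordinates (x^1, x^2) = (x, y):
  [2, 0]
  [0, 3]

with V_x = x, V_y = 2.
Inverse metric (diagonal): g^{xx} = 1/2, g^{yy} = 1/3
V^i = g^{ij} V_j:
V^x = (1/2)(x) + (0)(2) = x/2
V^y = (0)(x) + (1/3)(2) = 2/3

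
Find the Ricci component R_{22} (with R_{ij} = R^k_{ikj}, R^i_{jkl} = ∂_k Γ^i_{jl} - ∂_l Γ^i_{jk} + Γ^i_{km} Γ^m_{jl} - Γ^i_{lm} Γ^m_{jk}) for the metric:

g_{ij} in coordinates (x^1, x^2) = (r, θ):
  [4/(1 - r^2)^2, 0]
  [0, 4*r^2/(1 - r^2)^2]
Non-zero Christoffel symbols (Γ^k_{ij} = Γ^k_{ji}):
Γ^r_{r r} = 2*r/(1 - r^2)
Γ^r_{θ θ} = (r^3 + r)/(r^2 - 1)
Γ^θ_{r θ} = (-r^2 - 1)/(r^3 - r)
R^r_{θ r θ} = ∂_r Γ^r_{θ θ} - ∂_θ Γ^r_{θ r} + Γ^r_{r m} Γ^m_{θ θ} - Γ^r_{θ m} Γ^m_{θ r}
  = ((r^4 - 4*r^2 - 1)/(r^2 - 1)^2) - (0) + (-2*r^2*(r^2 + 1)/(r^2 - 1)^2) - (-(r^2 + 1)^2/(r^2 - 1)^2) = -4*r^2/(r^2 - 1)^2
R^θ_{θ θ θ} = 0 (a repeated index in an antisymmetric pair)
R_{θθ} = R^r_{θ r θ} + R^θ_{θ θ θ} = (-4*r^2/(r^2 - 1)^2) + (0) = -4*r^2/(r^2 - 1)^2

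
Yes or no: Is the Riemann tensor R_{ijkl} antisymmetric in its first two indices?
R_{ijkl} = -R_{jikl} (follows from metric compatibility).
Yes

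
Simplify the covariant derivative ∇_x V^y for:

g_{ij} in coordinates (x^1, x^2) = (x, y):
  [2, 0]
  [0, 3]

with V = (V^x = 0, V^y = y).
All Christoffel symbols are zero.
∇_x V^y = ∂_x V^y + Γ^y_{x j} V^j
  = (0) + (0)(0) + (0)(y)
  = 0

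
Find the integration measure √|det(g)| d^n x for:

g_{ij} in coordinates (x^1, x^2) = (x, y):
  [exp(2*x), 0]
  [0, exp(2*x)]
det(g) = exp(4*x)
√|det(g)| = exp(2*x)
Volume element: dV = exp(2*x) dx dy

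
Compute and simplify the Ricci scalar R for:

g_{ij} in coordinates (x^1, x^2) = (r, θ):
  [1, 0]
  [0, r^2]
Non-zero Christoffel symbols (Γ^k_{ij} = Γ^k_{ji}):
Γ^r_{θ θ} = -r
Γ^θ_{r θ} = 1/r
Ricci tensor (R_{ij} = R^k_{ikj}): R_{rr} = 0, R_{rθ} = 0, R_{θθ} = 0
Inverse metric: g^{rr} = 1, g^{θθ} = 1/r^2
R = g^{ij} R_{ij} = (1)(0) + (1/r^2)(0) = 0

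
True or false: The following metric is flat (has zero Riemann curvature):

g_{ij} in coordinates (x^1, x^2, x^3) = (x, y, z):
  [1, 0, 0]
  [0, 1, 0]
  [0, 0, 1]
All metric components are constant, so every Christoffel symbol vanishes and R^i_{jkl} = 0.
True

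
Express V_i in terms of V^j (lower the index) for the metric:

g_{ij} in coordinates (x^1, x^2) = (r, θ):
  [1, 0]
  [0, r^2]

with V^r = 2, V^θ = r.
V_i = g_{ij} V^j:
V_r = (1)(2) + (0)(r) = 2
V_θ = (0)(2) + (r^2)(r) = r^3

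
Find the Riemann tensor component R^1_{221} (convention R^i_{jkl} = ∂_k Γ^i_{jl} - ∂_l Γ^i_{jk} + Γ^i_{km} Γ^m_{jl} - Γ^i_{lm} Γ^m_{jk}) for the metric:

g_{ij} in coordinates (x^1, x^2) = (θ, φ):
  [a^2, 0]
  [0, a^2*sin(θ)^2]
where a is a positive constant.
Non-zero Christoffel symbols (Γ^k_{ij} = Γ^k_{ji}):
Γ^θ_{φ φ} = -sin(2*θ)/2
Γ^φ_{θ φ} = 1/tan(θ)
R^θ_{φ φ θ} = ∂_φ Γ^θ_{φ θ} - ∂_θ Γ^θ_{φ φ} + Γ^θ_{φ m} Γ^m_{φ θ} - Γ^θ_{θ m} Γ^m_{φ φ}
  = (0) - (-cos(2*θ)) + (-cos(θ)^2) - (0) = -sin(θ)^2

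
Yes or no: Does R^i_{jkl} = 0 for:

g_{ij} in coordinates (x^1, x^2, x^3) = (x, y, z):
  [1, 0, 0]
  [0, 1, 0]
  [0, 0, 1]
All metric components are constant, so every Christoffel symbol vanishes and R^i_{jkl} = 0.
Yes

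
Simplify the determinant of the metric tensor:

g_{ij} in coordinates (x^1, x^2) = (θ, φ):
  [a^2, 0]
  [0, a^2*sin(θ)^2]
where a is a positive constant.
For a 2×2 metric: det(g) = g_{11}·g_{22} - g_{12}·g_{21}
= (a^2)·(a^2*sin(θ)^2) - (0)·(0)
= a^4*sin(θ)^2 - 0
det(g) = a^4*sin(θ)^2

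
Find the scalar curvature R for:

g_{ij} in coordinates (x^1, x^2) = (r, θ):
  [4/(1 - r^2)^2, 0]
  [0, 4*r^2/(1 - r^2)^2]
Non-zero Christoffel symbols (Γ^k_{ij} = Γ^k_{ji}):
Γ^r_{r r} = 2*r/(1 - r^2)
Γ^r_{θ θ} = (r^3 + r)/(r^2 - 1)
Γ^θ_{r θ} = (-r^2 - 1)/(r^3 - r)
Ricci tensor (R_{ij} = R^k_{ikj}): R_{rr} = -4/(r^2 - 1)^2, R_{rθ} = 0, R_{θθ} = -4*r^2/(r^2 - 1)^2
Inverse metric: g^{rr} = (1 - r^2)^2/4, g^{θθ} = (1 - r^2)^2/(4*r^2)
R = g^{ij} R_{ij} = ((1 - r^2)^2/4)(-4/(r^2 - 1)^2) + ((1 - r^2)^2/(4*r^2))(-4*r^2/(r^2 - 1)^2) = -2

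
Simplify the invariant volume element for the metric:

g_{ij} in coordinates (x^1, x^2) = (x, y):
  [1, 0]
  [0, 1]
det(g) = 1
√|det(g)| = 1
Volume element: dV = 1 dx dy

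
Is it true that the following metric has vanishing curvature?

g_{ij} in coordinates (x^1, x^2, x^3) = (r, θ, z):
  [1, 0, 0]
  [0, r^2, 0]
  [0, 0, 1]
Non-zero Christoffel symbols:
Γ^r_{θ θ} = -r
Γ^θ_{r θ} = 1/r
Ricci tensor: R_{rr} = 0, R_{rθ} = 0, R_{rz} = 0, R_{θθ} = 0, R_{θz} = 0, R_{zz} = 0
All R_{ij} vanish; in 3 dimensions the Riemann tensor is fully determined by the Ricci tensor, so R^i_{jkl} = 0: the metric is flat (curvilinear coordinates on flat space).
Yes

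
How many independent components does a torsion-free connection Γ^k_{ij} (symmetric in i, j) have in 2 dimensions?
Γ^k_{ij} has n choices for the upper index and n(n+1)/2 independent symmetric lower index pairs.
Total = 2 × 2×3/2 = 2 × 3 = 6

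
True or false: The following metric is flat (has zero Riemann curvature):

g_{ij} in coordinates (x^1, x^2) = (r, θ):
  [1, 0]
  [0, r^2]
Non-zero Christoffel symbols:
Γ^r_{θ θ} = -r
Γ^θ_{r θ} = 1/r
Ricci tensor: R_{rr} = 0, R_{rθ} = 0, R_{θθ} = 0
All R_{ij} vanish; in 2 dimensions the Riemann tensor is fully determined by the Ricci tensor, so R^i_{jkl} = 0: the metric is flat (curvilinear coordinates on flat space).
True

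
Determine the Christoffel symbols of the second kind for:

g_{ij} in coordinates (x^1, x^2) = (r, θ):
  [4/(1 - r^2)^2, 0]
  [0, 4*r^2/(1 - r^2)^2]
Using Γ^k_{ij} = (1/2) g^{km} (∂_i g_{mj} + ∂_j g_{mi} - ∂_m g_{ij}); the metric is diagonal, so only the m = k term contributes.
Non-zero symbols (using the symmetry Γ^k_{ij} = Γ^k_{ji}):
Γ^r_{r r} = (1/2) g^{rr} (∂_r g_{rr} + ∂_r g_{rr} - ∂_r g_{rr}) = (1/2)((1 - r^2)^2/4)((16*r/(1 - r^2)^3) + (16*r/(1 - r^2)^3) - (16*r/(1 - r^2)^3)) = 2*r/(1 - r^2)
Γ^r_{θ θ} = (1/2) g^{rr} (∂_θ g_{rθ} + ∂_θ g_{rθ} - ∂_r g_{θθ}) = (1/2)((1 - r^2)^2/4)((0) + (0) - (-8*(r^3 + r)/(r^2 - 1)^3)) = (r^3 + r)/(r^2 - 1)
Γ^θ_{r θ} = (1/2) g^{θθ} (∂_r g_{θθ} + ∂_θ g_{θr} - ∂_θ g_{rθ}) = (1/2)((1 - r^2)^2/(4*r^2))((-8*(r^3 + r)/(r^2 - 1)^3) + (0) - (0)) = (-r^2 - 1)/(r^3 - r)
All other Christoffel symbols are zero.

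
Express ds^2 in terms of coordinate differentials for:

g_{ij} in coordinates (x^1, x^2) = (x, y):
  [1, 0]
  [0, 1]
ds^2 = g_{ij} dx^i dx^j; only the non-zero components contribute.
ds^2 = dx^2 + dy^2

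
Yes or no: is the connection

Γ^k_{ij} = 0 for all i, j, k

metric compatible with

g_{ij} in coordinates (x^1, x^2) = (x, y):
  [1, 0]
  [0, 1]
Using ∇_k g_{ij} = ∂_k g_{ij} - Γ^m_{ki} g_{mj} - Γ^m_{kj} g_{im}:
e.g. ∇_x g_{xy} = (0) - (0) - (0) = 0
Every component ∇_k g_{ij} vanishes: the connection is metric compatible.
Yes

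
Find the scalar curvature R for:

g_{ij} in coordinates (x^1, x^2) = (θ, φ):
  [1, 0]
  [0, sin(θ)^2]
Non-zero Christoffel symbols (Γ^k_{ij} = Γ^k_{ji}):
Γ^θ_{φ φ} = -sin(2*θ)/2
Γ^φ_{θ φ} = 1/tan(θ)
Ricci tensor (R_{ij} = R^k_{ikj}): R_{θθ} = 1, R_{θφ} = 0, R_{φφ} = sin(θ)^2
Inverse metric: g^{θθ} = 1, g^{φφ} = 1/sin(θ)^2
R = g^{ij} R_{ij} = (1)(1) + (1/sin(θ)^2)(sin(θ)^2) = 2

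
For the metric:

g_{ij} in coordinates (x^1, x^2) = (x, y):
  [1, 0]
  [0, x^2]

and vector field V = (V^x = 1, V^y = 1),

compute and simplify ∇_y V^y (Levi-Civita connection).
Non-zero Christoffel symbols:
Γ^x_{y y} = -x
Γ^y_{x y} = 1/x
∇_y V^y = ∂_y V^y + Γ^y_{y j} V^j
  = (0) + (1/x)(1) + (0)(1)
  = 1/x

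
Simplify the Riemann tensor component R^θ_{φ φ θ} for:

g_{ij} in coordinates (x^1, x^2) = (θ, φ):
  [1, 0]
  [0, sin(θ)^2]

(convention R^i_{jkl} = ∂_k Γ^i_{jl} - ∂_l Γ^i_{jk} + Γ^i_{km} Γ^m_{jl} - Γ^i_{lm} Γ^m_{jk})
Non-zero Christoffel symbols (Γ^k_{ij} = Γ^k_{ji}):
Γ^θ_{φ φ} = -sin(2*θ)/2
Γ^φ_{θ φ} = 1/tan(θ)
R^θ_{φ φ θ} = ∂_φ Γ^θ_{φ θ} - ∂_θ Γ^θ_{φ φ} + Γ^θ_{φ m} Γ^m_{φ θ} - Γ^θ_{θ m} Γ^m_{φ φ}
  = (0) - (-cos(2*θ)) + (-cos(θ)^2) - (0) = -sin(θ)^2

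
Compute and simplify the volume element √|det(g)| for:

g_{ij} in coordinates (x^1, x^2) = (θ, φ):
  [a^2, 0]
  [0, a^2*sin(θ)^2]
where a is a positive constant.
det(g) = a^4*sin(θ)^2
√|det(g)| = a^2*sin(θ) (taking 0 < θ < π so that |sin(θ)| = sin(θ))
Volume element: dV = a^2*sin(θ) dθ dφ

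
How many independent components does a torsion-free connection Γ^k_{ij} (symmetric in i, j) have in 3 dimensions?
Γ^k_{ij} has n choices for the upper index and n(n+1)/2 independent symmetric lower index pairs.
Total = 3 × 3×4/2 = 3 × 6 = 18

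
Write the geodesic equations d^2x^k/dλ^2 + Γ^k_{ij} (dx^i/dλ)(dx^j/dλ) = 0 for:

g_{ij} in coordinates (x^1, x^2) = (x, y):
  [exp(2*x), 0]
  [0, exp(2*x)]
Geodesic equation: d^2x^k/dλ^2 + Γ^k_{ij} (dx^i/dλ)(dx^j/dλ) = 0.
Non-zero Christoffel symbols:
Γ^x_{x x} = 1
Γ^x_{y y} = -1
Γ^y_{x y} = 1
Substituting (the symmetric pair Γ^k_{ij}, Γ^k_{ji} combines into a factor 2):
d^2x/dλ^2 + (dx/dλ)^2 - (dy/dλ)^2 = 0
d^2y/dλ^2 + 2 (dx/dλ)(dy/dλ) = 0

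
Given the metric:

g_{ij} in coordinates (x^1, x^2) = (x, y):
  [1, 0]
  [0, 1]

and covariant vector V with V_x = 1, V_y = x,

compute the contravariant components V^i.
Inverse metric (diagonal): g^{xx} = 1, g^{yy} = 1
V^i = g^{ij} V_j:
V^x = (1)(1) + (0)(x) = 1
V^y = (0)(1) + (1)(x) = x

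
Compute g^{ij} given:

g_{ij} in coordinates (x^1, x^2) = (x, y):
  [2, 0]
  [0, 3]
The metric is diagonal, so g^{ij} is diagonal with entries 1/g_{ii}: diag(1/2, 1/3).
g^{ij}:
  [1/2, 0]
  [0, 1/3]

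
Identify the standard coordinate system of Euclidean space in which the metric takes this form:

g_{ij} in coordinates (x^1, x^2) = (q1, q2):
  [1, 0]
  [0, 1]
All components are constant and the metric is the identity, i.e. orthonormal rectilinear coordinates.
Cartesian (2D) coordinates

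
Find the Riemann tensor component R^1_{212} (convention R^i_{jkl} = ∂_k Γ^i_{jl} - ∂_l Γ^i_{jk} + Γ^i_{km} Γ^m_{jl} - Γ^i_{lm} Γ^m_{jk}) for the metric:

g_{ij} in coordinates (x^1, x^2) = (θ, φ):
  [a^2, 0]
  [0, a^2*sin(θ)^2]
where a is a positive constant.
Non-zero Christoffel symbols (Γ^k_{ij} = Γ^k_{ji}):
Γ^θ_{φ φ} = -sin(2*θ)/2
Γ^φ_{θ φ} = 1/tan(θ)
R^θ_{φ θ φ} = ∂_θ Γ^θ_{φ φ} - ∂_φ Γ^θ_{φ θ} + Γ^θ_{θ m} Γ^m_{φ φ} - Γ^θ_{φ m} Γ^m_{φ θ}
  = (-cos(2*θ)) - (0) + (0) - (-cos(θ)^2) = sin(θ)^2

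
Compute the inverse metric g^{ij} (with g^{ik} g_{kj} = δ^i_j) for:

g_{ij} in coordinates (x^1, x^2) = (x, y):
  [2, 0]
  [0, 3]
The metric is diagonal, so g^{ij} is diagonal with entries 1/g_{ii}: diag(1/2, 1/3).
g^{ij}:
  [1/2, 0]
  [0, 1/3]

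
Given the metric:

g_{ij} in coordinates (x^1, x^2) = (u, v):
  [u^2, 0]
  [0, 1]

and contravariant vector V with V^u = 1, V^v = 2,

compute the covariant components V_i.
V_i = g_{ij} V^j:
V_u = (u^2)(1) + (0)(2) = u^2
V_v = (0)(1) + (1)(2) = 2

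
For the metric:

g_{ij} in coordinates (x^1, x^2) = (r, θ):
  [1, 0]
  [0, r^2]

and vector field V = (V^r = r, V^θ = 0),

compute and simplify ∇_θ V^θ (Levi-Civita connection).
Non-zero Christoffel symbols:
Γ^r_{θ θ} = -r
Γ^θ_{r θ} = 1/r
∇_θ V^θ = ∂_θ V^θ + Γ^θ_{θ j} V^j
  = (0) + (1/r)(r) + (0)(0)
  = 1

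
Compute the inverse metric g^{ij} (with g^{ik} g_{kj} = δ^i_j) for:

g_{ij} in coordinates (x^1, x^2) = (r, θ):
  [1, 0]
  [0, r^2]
The metric is diagonal, so g^{ij} is diagonal with entries 1/g_{ii}: diag(1, 1/(r^2)).
g^{ij}:
  [1, 0]
  [0, 1/r^2]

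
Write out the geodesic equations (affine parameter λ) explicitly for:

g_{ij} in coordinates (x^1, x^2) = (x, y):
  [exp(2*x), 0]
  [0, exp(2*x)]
Geodesic equation: d^2x^k/dλ^2 + Γ^k_{ij} (dx^i/dλ)(dx^j/dλ) = 0.
Non-zero Christoffel symbols:
Γ^x_{x x} = 1
Γ^x_{y y} = -1
Γ^y_{x y} = 1
Substituting (the symmetric pair Γ^k_{ij}, Γ^k_{ji} combines into a factor 2):
d^2x/dλ^2 + (dx/dλ)^2 - (dy/dλ)^2 = 0
d^2y/dλ^2 + 2 (dx/dλ)(dy/dλ) = 0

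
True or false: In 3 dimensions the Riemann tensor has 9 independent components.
n^2(n^2-1)/12 = 9·8/12 = 6 independent components for n = 3.
False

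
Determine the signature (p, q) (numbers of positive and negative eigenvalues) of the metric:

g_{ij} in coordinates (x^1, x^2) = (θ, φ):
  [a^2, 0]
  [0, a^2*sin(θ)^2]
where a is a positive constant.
The metric is diagonal, so its eigenvalues are the diagonal entries: a^2, a^2*sin(θ)^2 (at a generic point, where coordinate-dependent entries are positive).
2 positive, 0 negative.
(2, 0) - Riemannian (positive definite)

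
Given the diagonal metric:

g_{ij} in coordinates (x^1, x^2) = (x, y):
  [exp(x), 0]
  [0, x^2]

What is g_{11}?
With x^1 = x, x^2 = y, g_{11} = g_{xx} is the row-1, column-1 entry of the matrix.
g_{11} = exp(x)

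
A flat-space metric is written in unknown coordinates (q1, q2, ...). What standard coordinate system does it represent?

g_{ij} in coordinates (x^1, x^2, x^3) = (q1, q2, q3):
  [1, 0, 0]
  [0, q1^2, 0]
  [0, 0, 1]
The line element ds^2 = dq1^2 + q1^2 dq2^2 + dq3^2 is dr^2 + r^2 dθ^2 + dz^2 with q1 = r, q2 = θ, q3 = z.
cylindrical coordinates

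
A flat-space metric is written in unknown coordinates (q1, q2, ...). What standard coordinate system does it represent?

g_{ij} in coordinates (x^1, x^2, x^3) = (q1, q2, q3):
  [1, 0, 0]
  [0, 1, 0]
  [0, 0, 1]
All components are constant and the metric is the identity, i.e. orthonormal rectilinear coordinates.
Cartesian (3D) coordinates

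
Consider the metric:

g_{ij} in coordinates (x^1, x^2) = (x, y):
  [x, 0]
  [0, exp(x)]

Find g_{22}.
With x^1 = x, x^2 = y, g_{22} = g_{yy} is the row-2, column-2 entry of the matrix.
g_{22} = exp(x)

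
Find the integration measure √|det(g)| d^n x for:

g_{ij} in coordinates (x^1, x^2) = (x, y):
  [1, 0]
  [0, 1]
det(g) = 1
√|det(g)| = 1
Volume element: dV = 1 dx dy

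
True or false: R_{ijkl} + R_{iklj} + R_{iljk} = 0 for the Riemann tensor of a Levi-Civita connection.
This is the first (algebraic) Bianchi identity.
True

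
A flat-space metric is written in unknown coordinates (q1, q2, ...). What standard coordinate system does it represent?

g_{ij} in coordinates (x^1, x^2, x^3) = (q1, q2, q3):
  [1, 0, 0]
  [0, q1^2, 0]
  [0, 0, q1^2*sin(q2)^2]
The line element ds^2 = dq1^2 + q1^2 dq2^2 + q1^2 sin(q2)^2 dq3^2 is dr^2 + r^2 dθ^2 + r^2 sin(θ)^2 dφ^2 with q1 = r, q2 = θ, q3 = φ.
spherical coordinates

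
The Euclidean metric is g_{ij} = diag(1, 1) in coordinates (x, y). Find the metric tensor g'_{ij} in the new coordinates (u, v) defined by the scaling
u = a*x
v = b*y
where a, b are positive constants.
Invert the transformation: x = u/a, y = v/b
g'_{ij} = (∂x^k/∂x'^i)(∂x^l/∂x'^j) g_{kl}; with g_{kl} = δ_{kl} this is Σ_k (∂x^k/∂x'^i)(∂x^k/∂x'^j).
Jacobian: ∂x/∂u = 1/a, ∂x/∂v = 0, ∂y/∂u = 0, ∂y/∂v = 1/b
g'_{uu} = (1/a)(1/a) + (0)(0) = 1/a^2
g'_{uv} = (1/a)(0) + (0)(1/b) = 0
g'_{vv} = (0)(0) + (1/b)(1/b) = 1/b^2
g'_{ij} = diag(1/a^2, 1/b^2)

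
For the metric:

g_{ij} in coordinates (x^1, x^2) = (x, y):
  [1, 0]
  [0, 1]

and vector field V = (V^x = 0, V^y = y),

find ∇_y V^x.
All Christoffel symbols are zero.
∇_y V^x = ∂_y V^x + Γ^x_{y j} V^j
  = (0) + (0)(0) + (0)(y)
  = 0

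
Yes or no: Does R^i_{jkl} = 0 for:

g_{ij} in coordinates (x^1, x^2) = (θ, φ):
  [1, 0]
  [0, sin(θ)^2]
Non-zero Christoffel symbols:
Γ^θ_{φ φ} = -sin(2*θ)/2
Γ^φ_{θ φ} = 1/tan(θ)
Ricci tensor: R_{θθ} = 1, R_{θφ} = 0, R_{φφ} = sin(θ)^2
The Ricci tensor is non-zero, so the Riemann tensor is non-zero: not flat.
No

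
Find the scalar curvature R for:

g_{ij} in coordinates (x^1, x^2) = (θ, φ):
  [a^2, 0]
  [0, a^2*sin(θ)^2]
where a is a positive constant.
Non-zero Christoffel symbols (Γ^k_{ij} = Γ^k_{ji}):
Γ^θ_{φ φ} = -sin(2*θ)/2
Γ^φ_{θ φ} = 1/tan(θ)
Ricci tensor (R_{ij} = R^k_{ikj}): R_{θθ} = 1, R_{θφ} = 0, R_{φφ} = sin(θ)^2
Inverse metric: g^{θθ} = 1/a^2, g^{φφ} = 1/(a^2*sin(θ)^2)
R = g^{ij} R_{ij} = (1/a^2)(1) + (1/(a^2*sin(θ)^2))(sin(θ)^2) = 2/a^2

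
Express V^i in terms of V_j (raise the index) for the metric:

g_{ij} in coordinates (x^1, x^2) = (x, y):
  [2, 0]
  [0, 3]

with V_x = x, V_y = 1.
Inverse metric (diagonal): g^{xx} = 1/2, g^{yy} = 1/3
V^i = g^{ij} V_j:
V^x = (1/2)(x) + (0)(1) = x/2
V^y = (0)(x) + (1/3)(1) = 1/3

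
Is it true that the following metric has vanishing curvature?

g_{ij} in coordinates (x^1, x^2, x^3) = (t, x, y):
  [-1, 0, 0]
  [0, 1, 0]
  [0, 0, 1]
All metric components are constant, so every Christoffel symbol vanishes and R^i_{jkl} = 0.
Yes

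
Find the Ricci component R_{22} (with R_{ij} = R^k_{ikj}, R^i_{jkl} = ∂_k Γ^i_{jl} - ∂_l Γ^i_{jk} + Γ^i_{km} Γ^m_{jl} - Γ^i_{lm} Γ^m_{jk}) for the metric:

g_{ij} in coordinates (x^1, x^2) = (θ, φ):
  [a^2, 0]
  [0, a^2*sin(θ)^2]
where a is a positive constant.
Non-zero Christoffel symbols (Γ^k_{ij} = Γ^k_{ji}):
Γ^θ_{φ φ} = -sin(2*θ)/2
Γ^φ_{θ φ} = 1/tan(θ)
R^θ_{φ θ φ} = ∂_θ Γ^θ_{φ φ} - ∂_φ Γ^θ_{φ θ} + Γ^θ_{θ m} Γ^m_{φ φ} - Γ^θ_{φ m} Γ^m_{φ θ}
  = (-cos(2*θ)) - (0) + (0) - (-cos(θ)^2) = sin(θ)^2
R^φ_{φ φ φ} = 0 (a repeated index in an antisymmetric pair)
R_{φφ} = R^θ_{φ θ φ} + R^φ_{φ φ φ} = (sin(θ)^2) + (0) = sin(θ)^2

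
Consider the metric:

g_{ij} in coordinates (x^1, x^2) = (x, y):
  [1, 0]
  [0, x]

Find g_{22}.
With x^1 = x, x^2 = y, g_{22} = g_{yy} is the row-2, column-2 entry of the matrix.
g_{22} = x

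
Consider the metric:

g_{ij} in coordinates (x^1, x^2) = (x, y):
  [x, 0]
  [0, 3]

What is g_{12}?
With x^1 = x, x^2 = y, g_{12} = g_{xy} is the row-1, column-2 entry of the matrix.
g_{12} = 0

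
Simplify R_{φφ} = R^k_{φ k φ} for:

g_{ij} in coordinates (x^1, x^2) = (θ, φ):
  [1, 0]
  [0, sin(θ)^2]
Non-zero Christoffel symbols (Γ^k_{ij} = Γ^k_{ji}):
Γ^θ_{φ φ} = -sin(2*θ)/2
Γ^φ_{θ φ} = 1/tan(θ)
R^θ_{φ θ φ} = ∂_θ Γ^θ_{φ φ} - ∂_φ Γ^θ_{φ θ} + Γ^θ_{θ m} Γ^m_{φ φ} - Γ^θ_{φ m} Γ^m_{φ θ}
  = (-cos(2*θ)) - (0) + (0) - (-cos(θ)^2) = sin(θ)^2
R^φ_{φ φ φ} = 0 (a repeated index in an antisymmetric pair)
R_{φφ} = R^θ_{φ θ φ} + R^φ_{φ φ φ} = (sin(θ)^2) + (0) = sin(θ)^2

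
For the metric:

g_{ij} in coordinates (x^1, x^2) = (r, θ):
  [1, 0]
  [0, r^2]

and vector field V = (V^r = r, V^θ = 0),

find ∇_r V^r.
Non-zero Christoffel symbols:
Γ^r_{θ θ} = -r
Γ^θ_{r θ} = 1/r
∇_r V^r = ∂_r V^r + Γ^r_{r j} V^j
  = (1) + (0)(r) + (0)(0)
  = 1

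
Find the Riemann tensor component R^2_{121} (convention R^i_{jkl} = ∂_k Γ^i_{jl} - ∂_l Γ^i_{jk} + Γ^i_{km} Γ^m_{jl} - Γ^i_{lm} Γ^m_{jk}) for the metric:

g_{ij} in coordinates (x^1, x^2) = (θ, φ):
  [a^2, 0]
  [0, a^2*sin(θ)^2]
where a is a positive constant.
Non-zero Christoffel symbols (Γ^k_{ij} = Γ^k_{ji}):
Γ^θ_{φ φ} = -sin(2*θ)/2
Γ^φ_{θ φ} = 1/tan(θ)
R^φ_{θ φ θ} = ∂_φ Γ^φ_{θ θ} - ∂_θ Γ^φ_{θ φ} + Γ^φ_{φ m} Γ^m_{θ θ} - Γ^φ_{θ m} Γ^m_{θ φ}
  = (0) - (-1/sin(θ)^2) + (0) - (1/tan(θ)^2) = 1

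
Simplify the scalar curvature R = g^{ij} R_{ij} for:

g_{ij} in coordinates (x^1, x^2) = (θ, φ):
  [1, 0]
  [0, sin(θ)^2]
Non-zero Christoffel symbols (Γ^k_{ij} = Γ^k_{ji}):
Γ^θ_{φ φ} = -sin(2*θ)/2
Γ^φ_{θ φ} = 1/tan(θ)
Ricci tensor (R_{ij} = R^k_{ikj}): R_{θθ} = 1, R_{θφ} = 0, R_{φφ} = sin(θ)^2
Inverse metric: g^{θθ} = 1, g^{φφ} = 1/sin(θ)^2
R = g^{ij} R_{ij} = (1)(1) + (1/sin(θ)^2)(sin(θ)^2) = 2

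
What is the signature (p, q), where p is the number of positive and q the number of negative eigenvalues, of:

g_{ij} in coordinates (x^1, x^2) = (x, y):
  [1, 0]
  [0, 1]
The metric is diagonal, so its eigenvalues are the diagonal entries: 1, 1 (at a generic point, where coordinate-dependent entries are positive).
2 positive, 0 negative.
(2, 0) - Riemannian (positive definite)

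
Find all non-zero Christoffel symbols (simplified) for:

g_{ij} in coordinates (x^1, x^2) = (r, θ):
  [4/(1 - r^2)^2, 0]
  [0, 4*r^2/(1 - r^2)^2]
Using Γ^k_{ij} = (1/2) g^{km} (∂_i g_{mj} + ∂_j g_{mi} - ∂_m g_{ij}); the metric is diagonal, so only the m = k term contributes.
Non-zero symbols (using the symmetry Γ^k_{ij} = Γ^k_{ji}):
Γ^r_{r r} = (1/2) g^{rr} (∂_r g_{rr} + ∂_r g_{rr} - ∂_r g_{rr}) = (1/2)((1 - r^2)^2/4)((16*r/(1 - r^2)^3) + (16*r/(1 - r^2)^3) - (16*r/(1 - r^2)^3)) = 2*r/(1 - r^2)
Γ^r_{θ θ} = (1/2) g^{rr} (∂_θ g_{rθ} + ∂_θ g_{rθ} - ∂_r g_{θθ}) = (1/2)((1 - r^2)^2/4)((0) + (0) - (-8*(r^3 + r)/(r^2 - 1)^3)) = (r^3 + r)/(r^2 - 1)
Γ^θ_{r θ} = (1/2) g^{θθ} (∂_r g_{θθ} + ∂_θ g_{θr} - ∂_θ g_{rθ}) = (1/2)((1 - r^2)^2/(4*r^2))((-8*(r^3 + r)/(r^2 - 1)^3) + (0) - (0)) = (-r^2 - 1)/(r^3 - r)
All other Christoffel symbols are zero.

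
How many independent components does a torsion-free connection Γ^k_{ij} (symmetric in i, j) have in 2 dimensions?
Γ^k_{ij} has n choices for the upper index and n(n+1)/2 independent symmetric lower index pairs.
Total = 2 × 2×3/2 = 2 × 3 = 6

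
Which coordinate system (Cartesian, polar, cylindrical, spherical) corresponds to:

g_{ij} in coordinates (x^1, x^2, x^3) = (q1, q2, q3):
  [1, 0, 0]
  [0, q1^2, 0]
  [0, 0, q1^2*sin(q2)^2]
The line element ds^2 = dq1^2 + q1^2 dq2^2 + q1^2 sin(q2)^2 dq3^2 is dr^2 + r^2 dθ^2 + r^2 sin(θ)^2 dφ^2 with q1 = r, q2 = θ, q3 = φ.
spherical coordinates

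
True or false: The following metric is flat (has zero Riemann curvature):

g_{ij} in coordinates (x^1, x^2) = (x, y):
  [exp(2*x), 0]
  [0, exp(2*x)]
Non-zero Christoffel symbols:
Γ^x_{x x} = 1
Γ^x_{y y} = -1
Γ^y_{x y} = 1
Ricci tensor: R_{xx} = 0, R_{xy} = 0, R_{yy} = 0
All R_{ij} vanish; in 2 dimensions the Riemann tensor is fully determined by the Ricci tensor, so R^i_{jkl} = 0: the metric is flat (curvilinear coordinates on flat space).
True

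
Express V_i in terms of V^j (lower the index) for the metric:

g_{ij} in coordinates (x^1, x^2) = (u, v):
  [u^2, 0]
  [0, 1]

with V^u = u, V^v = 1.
V_i = g_{ij} V^j:
V_u = (u^2)(u) + (0)(1) = u^3
V_v = (0)(u) + (1)(1) = 1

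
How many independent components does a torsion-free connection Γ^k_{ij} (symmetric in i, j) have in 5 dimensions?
Γ^k_{ij} has n choices for the upper index and n(n+1)/2 independent symmetric lower index pairs.
Total = 5 × 5×6/2 = 5 × 15 = 75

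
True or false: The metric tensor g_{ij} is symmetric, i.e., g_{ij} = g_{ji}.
By definition the metric is a symmetric bilinear form, g_{ij} = g_{ji}.
True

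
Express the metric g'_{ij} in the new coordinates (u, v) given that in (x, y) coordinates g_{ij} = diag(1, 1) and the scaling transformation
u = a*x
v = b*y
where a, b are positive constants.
Invert the transformation: x = u/a, y = v/b
g'_{ij} = (∂x^k/∂x'^i)(∂x^l/∂x'^j) g_{kl}; with g_{kl} = δ_{kl} this is Σ_k (∂x^k/∂x'^i)(∂x^k/∂x'^j).
Jacobian: ∂x/∂u = 1/a, ∂x/∂v = 0, ∂y/∂u = 0, ∂y/∂v = 1/b
g'_{uu} = (1/a)(1/a) + (0)(0) = 1/a^2
g'_{uv} = (1/a)(0) + (0)(1/b) = 0
g'_{vv} = (0)(0) + (1/b)(1/b) = 1/b^2
g'_{ij} = diag(1/a^2, 1/b^2)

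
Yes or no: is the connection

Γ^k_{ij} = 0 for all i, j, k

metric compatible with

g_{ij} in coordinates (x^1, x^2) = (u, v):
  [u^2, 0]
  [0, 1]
Using ∇_k g_{ij} = ∂_k g_{ij} - Γ^m_{ki} g_{mj} - Γ^m_{kj} g_{im}:
∇_u g_{uu} = (2*u) - (0) - (0) = 2*u ≠ 0
So the connection is not metric compatible (it is not the Levi-Civita connection).
No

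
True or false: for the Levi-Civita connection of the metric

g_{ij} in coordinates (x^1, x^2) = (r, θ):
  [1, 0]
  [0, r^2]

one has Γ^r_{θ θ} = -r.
Γ^r_{θ θ} = (1/2) g^{rr} (∂_θ g_{rθ} + ∂_θ g_{rθ} - ∂_r g_{θθ}) = (1/2)(1)((0) + (0) - (2*r)) = -r
This equals the proposed value -r.
True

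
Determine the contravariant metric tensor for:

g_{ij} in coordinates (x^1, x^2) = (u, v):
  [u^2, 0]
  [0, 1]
The metric is diagonal, so g^{ij} is diagonal with entries 1/g_{ii}: diag(1/(u^2), 1).
g^{ij}:
  [1/u^2, 0]
  [0, 1]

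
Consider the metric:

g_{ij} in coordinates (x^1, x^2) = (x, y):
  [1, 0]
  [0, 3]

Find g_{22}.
With x^1 = x, x^2 = y, g_{22} = g_{yy} is the row-2, column-2 entry of the matrix.
g_{22} = 3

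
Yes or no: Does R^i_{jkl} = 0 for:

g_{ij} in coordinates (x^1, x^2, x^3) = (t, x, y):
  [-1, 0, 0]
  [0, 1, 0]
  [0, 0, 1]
All metric components are constant, so every Christoffel symbol vanishes and R^i_{jkl} = 0.
Yes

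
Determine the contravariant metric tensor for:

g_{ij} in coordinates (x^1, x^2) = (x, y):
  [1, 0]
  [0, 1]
The metric is diagonal, so g^{ij} is diagonal with entries 1/g_{ii}: diag(1, 1).
g^{ij}:
  [1, 0]
  [0, 1]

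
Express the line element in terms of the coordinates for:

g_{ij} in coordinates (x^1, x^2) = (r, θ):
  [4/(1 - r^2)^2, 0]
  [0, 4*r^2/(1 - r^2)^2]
ds^2 = g_{ij} dx^i dx^j; only the non-zero components contribute.
ds^2 = (4/(1 - r^2)^2) dr^2 + (4*r^2/(1 - r^2)^2) dθ^2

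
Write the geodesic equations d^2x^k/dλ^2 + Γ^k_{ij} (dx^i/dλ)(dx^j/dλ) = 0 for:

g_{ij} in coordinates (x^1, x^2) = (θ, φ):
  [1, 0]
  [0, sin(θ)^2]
Geodesic equation: d^2x^k/dλ^2 + Γ^k_{ij} (dx^i/dλ)(dx^j/dλ) = 0.
Non-zero Christoffel symbols:
Γ^θ_{φ φ} = -sin(2*θ)/2
Γ^φ_{θ φ} = 1/tan(θ)
Substituting (the symmetric pair Γ^k_{ij}, Γ^k_{ji} combines into a factor 2):
d^2θ/dλ^2 - (sin(2*θ)/2) (dφ/dλ)^2 = 0
d^2φ/dλ^2 + (2/tan(θ)) (dθ/dλ)(dφ/dλ) = 0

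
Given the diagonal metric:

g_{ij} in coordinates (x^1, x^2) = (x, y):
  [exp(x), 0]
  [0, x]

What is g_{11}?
With x^1 = x, x^2 = y, g_{11} = g_{xx} is the row-1, column-1 entry of the matrix.
g_{11} = exp(x)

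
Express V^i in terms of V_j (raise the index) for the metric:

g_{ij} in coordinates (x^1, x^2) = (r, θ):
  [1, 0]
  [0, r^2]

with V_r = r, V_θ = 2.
Inverse metric (diagonal): g^{rr} = 1, g^{θθ} = 1/r^2
V^i = g^{ij} V_j:
V^r = (1)(r) + (0)(2) = r
V^θ = (0)(r) + (1/r^2)(2) = 2/r^2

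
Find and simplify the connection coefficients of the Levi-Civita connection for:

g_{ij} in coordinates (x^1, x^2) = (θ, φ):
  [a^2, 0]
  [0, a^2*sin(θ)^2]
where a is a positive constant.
Using Γ^k_{ij} = (1/2) g^{km} (∂_i g_{mj} + ∂_j g_{mi} - ∂_m g_{ij}); the metric is diagonal, so only the m = k term contributes.
Non-zero symbols (using the symmetry Γ^k_{ij} = Γ^k_{ji}):
Γ^θ_{φ φ} = (1/2) g^{θθ} (∂_φ g_{θφ} + ∂_φ g_{θφ} - ∂_θ g_{φφ}) = (1/2)(1/a^2)((0) + (0) - (a^2*sin(2*θ))) = -sin(2*θ)/2
Γ^φ_{θ φ} = (1/2) g^{φφ} (∂_θ g_{φφ} + ∂_φ g_{φθ} - ∂_φ g_{θφ}) = (1/2)(1/(a^2*sin(θ)^2))((a^2*sin(2*θ)) + (0) - (0)) = 1/tan(θ)
All other Christoffel symbols are zero.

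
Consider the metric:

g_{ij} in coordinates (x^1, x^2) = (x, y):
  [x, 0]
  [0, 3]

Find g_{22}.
With x^1 = x, x^2 = y, g_{22} = g_{yy} is the row-2, column-2 entry of the matrix.
g_{22} = 3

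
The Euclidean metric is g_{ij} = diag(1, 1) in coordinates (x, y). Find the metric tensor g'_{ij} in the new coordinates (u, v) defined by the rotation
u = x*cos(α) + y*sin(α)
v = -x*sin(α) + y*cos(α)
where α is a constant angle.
Invert the transformation: x = u*cos(α) - v*sin(α), y = u*sin(α) + v*cos(α)
g'_{ij} = (∂x^k/∂x'^i)(∂x^l/∂x'^j) g_{kl}; with g_{kl} = δ_{kl} this is Σ_k (∂x^k/∂x'^i)(∂x^k/∂x'^j).
Jacobian: ∂x/∂u = cos(α), ∂x/∂v = -sin(α), ∂y/∂u = sin(α), ∂y/∂v = cos(α)
g'_{uu} = (cos(α))(cos(α)) + (sin(α))(sin(α)) = 1
g'_{uv} = (cos(α))(-sin(α)) + (sin(α))(cos(α)) = 0
g'_{vv} = (-sin(α))(-sin(α)) + (cos(α))(cos(α)) = 1
g'_{ij} = diag(1, 1)
The Euclidean metric is invariant under rotations.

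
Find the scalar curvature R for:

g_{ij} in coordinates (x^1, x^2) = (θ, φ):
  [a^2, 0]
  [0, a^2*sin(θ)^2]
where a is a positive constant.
Non-zero Christoffel symbols (Γ^k_{ij} = Γ^k_{ji}):
Γ^θ_{φ φ} = -sin(2*θ)/2
Γ^φ_{θ φ} = 1/tan(θ)
Ricci tensor (R_{ij} = R^k_{ikj}): R_{θθ} = 1, R_{θφ} = 0, R_{φφ} = sin(θ)^2
Inverse metric: g^{θθ} = 1/a^2, g^{φφ} = 1/(a^2*sin(θ)^2)
R = g^{ij} R_{ij} = (1/a^2)(1) + (1/(a^2*sin(θ)^2))(sin(θ)^2) = 2/a^2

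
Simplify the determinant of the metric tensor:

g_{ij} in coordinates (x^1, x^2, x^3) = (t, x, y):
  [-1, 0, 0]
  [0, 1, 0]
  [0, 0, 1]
Diagonal metric: det(g) = g_{11}·g_{22}·g_{33}
= (-1)·(1)·(1)
det(g) = -1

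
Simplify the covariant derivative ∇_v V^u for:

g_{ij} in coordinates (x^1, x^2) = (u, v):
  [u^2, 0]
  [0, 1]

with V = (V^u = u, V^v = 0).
Non-zero Christoffel symbols:
Γ^u_{u u} = 1/u
∇_v V^u = ∂_v V^u + Γ^u_{v j} V^j
  = (0) + (0)(u) + (0)(0)
  = 0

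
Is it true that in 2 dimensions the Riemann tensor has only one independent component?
The number of independent components is n^2(n^2-1)/12 = 4·3/12 = 1 for n = 2 (e.g. R_{1212}).
Yes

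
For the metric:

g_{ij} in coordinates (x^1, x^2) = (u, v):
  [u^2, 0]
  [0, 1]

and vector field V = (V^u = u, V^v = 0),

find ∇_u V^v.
Non-zero Christoffel symbols:
Γ^u_{u u} = 1/u
∇_u V^v = ∂_u V^v + Γ^v_{u j} V^j
  = (0) + (0)(u) + (0)(0)
  = 0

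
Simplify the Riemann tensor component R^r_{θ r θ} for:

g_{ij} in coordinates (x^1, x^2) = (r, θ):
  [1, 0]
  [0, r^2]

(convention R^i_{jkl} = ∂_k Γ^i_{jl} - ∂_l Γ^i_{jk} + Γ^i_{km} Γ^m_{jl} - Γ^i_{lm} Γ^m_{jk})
Non-zero Christoffel symbols (Γ^k_{ij} = Γ^k_{ji}):
Γ^r_{θ θ} = -r
Γ^θ_{r θ} = 1/r
R^r_{θ r θ} = ∂_r Γ^r_{θ θ} - ∂_θ Γ^r_{θ r} + Γ^r_{r m} Γ^m_{θ θ} - Γ^r_{θ m} Γ^m_{θ r}
  = (-1) - (0) + (0) - (-1) = 0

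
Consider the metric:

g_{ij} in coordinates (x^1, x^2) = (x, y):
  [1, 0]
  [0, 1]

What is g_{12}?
With x^1 = x, x^2 = y, g_{12} = g_{xy} is the row-1, column-2 entry of the matrix.
g_{12} = 0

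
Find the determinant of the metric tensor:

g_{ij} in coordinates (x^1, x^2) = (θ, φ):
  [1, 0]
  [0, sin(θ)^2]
For a 2×2 metric: det(g) = g_{11}·g_{22} - g_{12}·g_{21}
= (1)·(sin(θ)^2) - (0)·(0)
= sin(θ)^2 - 0
det(g) = sin(θ)^2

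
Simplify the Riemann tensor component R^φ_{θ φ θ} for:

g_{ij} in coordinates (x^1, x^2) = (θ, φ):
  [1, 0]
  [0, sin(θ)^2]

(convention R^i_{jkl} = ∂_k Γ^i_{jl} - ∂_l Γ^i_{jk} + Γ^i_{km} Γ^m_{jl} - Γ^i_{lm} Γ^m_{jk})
Non-zero Christoffel symbols (Γ^k_{ij} = Γ^k_{ji}):
Γ^θ_{φ φ} = -sin(2*θ)/2
Γ^φ_{θ φ} = 1/tan(θ)
R^φ_{θ φ θ} = ∂_φ Γ^φ_{θ θ} - ∂_θ Γ^φ_{θ φ} + Γ^φ_{φ m} Γ^m_{θ θ} - Γ^φ_{θ m} Γ^m_{θ φ}
  = (0) - (-1/sin(θ)^2) + (0) - (1/tan(θ)^2) = 1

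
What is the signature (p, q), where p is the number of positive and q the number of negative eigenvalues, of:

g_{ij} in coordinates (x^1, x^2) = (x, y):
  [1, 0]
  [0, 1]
The metric is diagonal, so its eigenvalues are the diagonal entries: 1, 1 (at a generic point, where coordinate-dependent entries are positive).
2 positive, 0 negative.
(2, 0) - Riemannian (positive definite)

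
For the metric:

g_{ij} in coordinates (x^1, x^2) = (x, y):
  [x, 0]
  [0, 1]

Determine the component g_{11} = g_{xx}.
With x^1 = x, x^2 = y, g_{11} = g_{xx} is the row-1, column-1 entry of the matrix.
g_{11} = x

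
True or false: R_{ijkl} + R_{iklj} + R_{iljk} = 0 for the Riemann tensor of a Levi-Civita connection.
This is the first (algebraic) Bianchi identity.
True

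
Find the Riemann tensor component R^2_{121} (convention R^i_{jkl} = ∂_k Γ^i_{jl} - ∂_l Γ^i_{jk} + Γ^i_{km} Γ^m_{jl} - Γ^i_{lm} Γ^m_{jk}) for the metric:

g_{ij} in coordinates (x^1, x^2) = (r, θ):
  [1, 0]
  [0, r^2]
Non-zero Christoffel symbols (Γ^k_{ij} = Γ^k_{ji}):
Γ^r_{θ θ} = -r
Γ^θ_{r θ} = 1/r
R^θ_{r θ r} = ∂_θ Γ^θ_{r r} - ∂_r Γ^θ_{r θ} + Γ^θ_{θ m} Γ^m_{r r} - Γ^θ_{r m} Γ^m_{r θ}
  = (0) - (-1/r^2) + (0) - (1/r^2) = 0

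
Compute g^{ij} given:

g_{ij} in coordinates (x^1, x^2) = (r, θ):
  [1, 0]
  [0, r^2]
The metric is diagonal, so g^{ij} is diagonal with entries 1/g_{ii}: diag(1, 1/(r^2)).
g^{ij}:
  [1, 0]
  [0, 1/r^2]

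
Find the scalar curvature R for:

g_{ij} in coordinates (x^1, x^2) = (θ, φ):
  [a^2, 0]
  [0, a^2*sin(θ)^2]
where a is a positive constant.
Non-zero Christoffel symbols (Γ^k_{ij} = Γ^k_{ji}):
Γ^θ_{φ φ} = -sin(2*θ)/2
Γ^φ_{θ φ} = 1/tan(θ)
Ricci tensor (R_{ij} = R^k_{ikj}): R_{θθ} = 1, R_{θφ} = 0, R_{φφ} = sin(θ)^2
Inverse metric: g^{θθ} = 1/a^2, g^{φφ} = 1/(a^2*sin(θ)^2)
R = g^{ij} R_{ij} = (1/a^2)(1) + (1/(a^2*sin(θ)^2))(sin(θ)^2) = 2/a^2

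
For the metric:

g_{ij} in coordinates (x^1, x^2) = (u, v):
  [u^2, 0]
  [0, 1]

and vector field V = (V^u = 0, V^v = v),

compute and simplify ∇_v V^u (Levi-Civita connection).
Non-zero Christoffel symbols:
Γ^u_{u u} = 1/u
∇_v V^u = ∂_v V^u + Γ^u_{v j} V^j
  = (0) + (0)(0) + (0)(v)
  = 0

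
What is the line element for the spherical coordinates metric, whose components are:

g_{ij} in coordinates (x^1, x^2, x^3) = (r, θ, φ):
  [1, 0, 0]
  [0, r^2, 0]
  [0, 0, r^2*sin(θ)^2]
ds^2 = g_{ij} dx^i dx^j; only the non-zero components contribute.
ds^2 = dr^2 + r^2 dθ^2 + r^2*sin(θ)^2 dφ^2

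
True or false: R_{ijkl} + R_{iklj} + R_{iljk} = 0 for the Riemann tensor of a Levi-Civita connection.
This is the first (algebraic) Bianchi identity.
True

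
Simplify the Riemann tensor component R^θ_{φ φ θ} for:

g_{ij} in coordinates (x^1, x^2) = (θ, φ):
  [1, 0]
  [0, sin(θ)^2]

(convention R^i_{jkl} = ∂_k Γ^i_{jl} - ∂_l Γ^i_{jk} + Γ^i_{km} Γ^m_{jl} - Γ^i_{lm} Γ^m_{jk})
Non-zero Christoffel symbols (Γ^k_{ij} = Γ^k_{ji}):
Γ^θ_{φ φ} = -sin(2*θ)/2
Γ^φ_{θ φ} = 1/tan(θ)
R^θ_{φ φ θ} = ∂_φ Γ^θ_{φ θ} - ∂_θ Γ^θ_{φ φ} + Γ^θ_{φ m} Γ^m_{φ θ} - Γ^θ_{θ m} Γ^m_{φ φ}
  = (0) - (-cos(2*θ)) + (-cos(θ)^2) - (0) = -sin(θ)^2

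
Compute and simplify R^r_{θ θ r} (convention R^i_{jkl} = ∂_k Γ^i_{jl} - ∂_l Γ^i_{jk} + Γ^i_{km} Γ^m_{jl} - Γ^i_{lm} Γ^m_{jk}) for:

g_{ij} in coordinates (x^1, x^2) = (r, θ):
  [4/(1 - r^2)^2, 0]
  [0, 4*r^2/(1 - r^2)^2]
Non-zero Christoffel symbols (Γ^k_{ij} = Γ^k_{ji}):
Γ^r_{r r} = 2*r/(1 - r^2)
Γ^r_{θ θ} = (r^3 + r)/(r^2 - 1)
Γ^θ_{r θ} = (-r^2 - 1)/(r^3 - r)
R^r_{θ θ r} = ∂_θ Γ^r_{θ r} - ∂_r Γ^r_{θ θ} + Γ^r_{θ m} Γ^m_{θ r} - Γ^r_{r m} Γ^m_{θ θ}
  = (0) - ((r^4 - 4*r^2 - 1)/(r^2 - 1)^2) + (-(r^2 + 1)^2/(r^2 - 1)^2) - (-2*r^2*(r^2 + 1)/(r^2 - 1)^2) = 4*r^2/(r^2 - 1)^2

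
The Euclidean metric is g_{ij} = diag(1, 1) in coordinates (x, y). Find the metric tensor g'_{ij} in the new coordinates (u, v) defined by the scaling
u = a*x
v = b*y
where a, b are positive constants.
Invert the transformation: x = u/a, y = v/b
g'_{ij} = (∂x^k/∂x'^i)(∂x^l/∂x'^j) g_{kl}; with g_{kl} = δ_{kl} this is Σ_k (∂x^k/∂x'^i)(∂x^k/∂x'^j).
Jacobian: ∂x/∂u = 1/a, ∂x/∂v = 0, ∂y/∂u = 0, ∂y/∂v = 1/b
g'_{uu} = (1/a)(1/a) + (0)(0) = 1/a^2
g'_{uv} = (1/a)(0) + (0)(1/b) = 0
g'_{vv} = (0)(0) + (1/b)(1/b) = 1/b^2
g'_{ij} = diag(1/a^2, 1/b^2)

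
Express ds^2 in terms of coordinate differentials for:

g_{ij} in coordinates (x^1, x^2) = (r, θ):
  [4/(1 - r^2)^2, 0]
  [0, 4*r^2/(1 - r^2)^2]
ds^2 = g_{ij} dx^i dx^j; only the non-zero components contribute.
ds^2 = (4/(1 - r^2)^2) dr^2 + (4*r^2/(1 - r^2)^2) dθ^2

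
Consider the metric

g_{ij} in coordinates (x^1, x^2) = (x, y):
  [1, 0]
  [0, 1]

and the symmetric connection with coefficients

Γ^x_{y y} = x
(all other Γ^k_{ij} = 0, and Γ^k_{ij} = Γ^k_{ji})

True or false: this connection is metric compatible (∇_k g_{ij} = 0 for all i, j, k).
Using ∇_k g_{ij} = ∂_k g_{ij} - Γ^m_{ki} g_{mj} - Γ^m_{kj} g_{im}:
∇_y g_{xy} = (0) - (0) - (x) = -x ≠ 0
So the connection is not metric compatible (it is not the Levi-Civita connection).
False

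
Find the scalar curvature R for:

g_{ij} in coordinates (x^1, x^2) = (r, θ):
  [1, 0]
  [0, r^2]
Non-zero Christoffel symbols (Γ^k_{ij} = Γ^k_{ji}):
Γ^r_{θ θ} = -r
Γ^θ_{r θ} = 1/r
Ricci tensor (R_{ij} = R^k_{ikj}): R_{rr} = 0, R_{rθ} = 0, R_{θθ} = 0
Inverse metric: g^{rr} = 1, g^{θθ} = 1/r^2
R = g^{ij} R_{ij} = (1)(0) + (1/r^2)(0) = 0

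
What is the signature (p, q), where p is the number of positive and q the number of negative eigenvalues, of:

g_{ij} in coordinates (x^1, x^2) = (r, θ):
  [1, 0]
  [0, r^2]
The metric is diagonal, so its eigenvalues are the diagonal entries: 1, r^2 (at a generic point, where coordinate-dependent entries are positive).
2 positive, 0 negative.
(2, 0) - Riemannian (positive definite)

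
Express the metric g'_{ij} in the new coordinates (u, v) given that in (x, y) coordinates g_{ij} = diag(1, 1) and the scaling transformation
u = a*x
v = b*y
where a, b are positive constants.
Invert the transformation: x = u/a, y = v/b
g'_{ij} = (∂x^k/∂x'^i)(∂x^l/∂x'^j) g_{kl}; with g_{kl} = δ_{kl} this is Σ_k (∂x^k/∂x'^i)(∂x^k/∂x'^j).
Jacobian: ∂x/∂u = 1/a, ∂x/∂v = 0, ∂y/∂u = 0, ∂y/∂v = 1/b
g'_{uu} = (1/a)(1/a) + (0)(0) = 1/a^2
g'_{uv} = (1/a)(0) + (0)(1/b) = 0
g'_{vv} = (0)(0) + (1/b)(1/b) = 1/b^2
g'_{ij} = diag(1/a^2, 1/b^2)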